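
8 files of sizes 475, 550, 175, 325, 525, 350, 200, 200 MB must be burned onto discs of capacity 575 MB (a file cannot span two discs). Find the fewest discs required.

Total = 550 + 525 + 475 + 350 + 325 + 200 + 200 + 175 = 2800 MB.
Lower bound: ⌈2800/575⌉ = 5 discs.
A packing using 6 discs:
  disc 1: 550 = 550
  disc 2: 525 = 525
  disc 3: 475 = 475
  disc 4: 350 + 200 = 550
  disc 5: 325 + 200 = 525
  disc 6: 175 = 175
No arrangement into 5 discs stays within capacity, so 6 is optimal.

6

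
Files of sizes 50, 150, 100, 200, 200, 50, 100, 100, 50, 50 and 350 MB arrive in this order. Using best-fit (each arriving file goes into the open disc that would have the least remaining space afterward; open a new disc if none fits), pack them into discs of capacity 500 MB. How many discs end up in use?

3

  50 → disc 1 (new)  [load 50/500]
  150 → disc 1  [load 200/500]
  100 → disc 1  [load 300/500]
  200 → disc 1  [load 500/500]
  200 → disc 2 (new)  [load 200/500]
  50 → disc 2  [load 250/500]
  100 → disc 2  [load 350/500]
  100 → disc 2  [load 450/500]
  50 → disc 2  [load 500/500]
  50 → disc 3 (new)  [load 50/500]
  350 → disc 3  [load 400/500]
3 discs opened.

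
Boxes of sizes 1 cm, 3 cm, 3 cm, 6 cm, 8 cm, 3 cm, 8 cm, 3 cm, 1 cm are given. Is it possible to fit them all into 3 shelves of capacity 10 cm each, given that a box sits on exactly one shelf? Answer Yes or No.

Total = 36 cm; ⌈36/10⌉ = 4.
At least 4 shelves are required, but only 3 are allowed.

No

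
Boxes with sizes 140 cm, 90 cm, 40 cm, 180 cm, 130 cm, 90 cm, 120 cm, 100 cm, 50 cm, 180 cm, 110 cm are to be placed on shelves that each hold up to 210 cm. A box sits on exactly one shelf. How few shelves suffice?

Total = 180 + 180 + 140 + 130 + 120 + 110 + 100 + 90 + 90 + 50 + 40 = 1230 cm.
Lower bound: ⌈1230/210⌉ = 6 shelves.
A packing using 7 shelves:
  shelf 1: 180 = 180
  shelf 2: 180 = 180
  shelf 3: 140 + 50 = 190
  shelf 4: 130 + 40 = 170
  shelf 5: 120 + 90 = 210
  shelf 6: 110 + 100 = 210
  shelf 7: 90 = 90
No arrangement into 6 shelves stays within capacity, so 7 is optimal.

7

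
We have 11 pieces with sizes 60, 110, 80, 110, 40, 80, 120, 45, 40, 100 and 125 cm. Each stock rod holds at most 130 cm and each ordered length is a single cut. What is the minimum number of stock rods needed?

8

Total = 125 + 120 + 110 + 110 + 100 + 80 + 80 + 60 + 45 + 40 + 40 = 910 cm.
Lower bound: ⌈910/130⌉ = 7 stock rods.
A packing using 8 stock rods:
  stock rod 1: 125 = 125
  stock rod 2: 120 = 120
  stock rod 3: 110 = 110
  stock rod 4: 110 = 110
  stock rod 5: 100 = 100
  stock rod 6: 80 + 45 = 125
  stock rod 7: 80 + 40 = 120
  stock rod 8: 60 + 40 = 100
No arrangement into 7 stock rods stays within capacity, so 8 is optimal.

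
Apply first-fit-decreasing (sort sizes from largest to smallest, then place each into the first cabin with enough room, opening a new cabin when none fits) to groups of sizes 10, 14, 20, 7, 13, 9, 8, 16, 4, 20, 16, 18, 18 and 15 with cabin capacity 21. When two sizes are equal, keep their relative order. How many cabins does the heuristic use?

10

Sorted descending: 20, 20, 18, 18, 16, 16, 15, 14, 13, 10, 9, 8, 7, 4.
  20 → cabin 1 (new)  [load 20/21]
  20 → cabin 2 (new)  [load 20/21]
  18 → cabin 3 (new)  [load 18/21]
  18 → cabin 4 (new)  [load 18/21]
  16 → cabin 5 (new)  [load 16/21]
  16 → cabin 6 (new)  [load 16/21]
  15 → cabin 7 (new)  [load 15/21]
  14 → cabin 8 (new)  [load 14/21]
  13 → cabin 9 (new)  [load 13/21]
  10 → cabin 10 (new)  [load 10/21]
  9 → cabin 10  [load 19/21]
  8 → cabin 9  [load 21/21]
  7 → cabin 8  [load 21/21]
  4 → cabin 5  [load 20/21]
10 cabins opened.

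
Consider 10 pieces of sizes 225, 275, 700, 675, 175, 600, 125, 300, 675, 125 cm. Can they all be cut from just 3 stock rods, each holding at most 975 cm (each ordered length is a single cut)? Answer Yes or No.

No

Total = 3875 cm; ⌈3875/975⌉ = 4.
At least 4 stock rods are required, but only 3 are allowed.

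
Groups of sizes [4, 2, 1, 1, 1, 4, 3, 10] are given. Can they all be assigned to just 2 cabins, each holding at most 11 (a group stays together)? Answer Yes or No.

No

Total = 26; ⌈26/11⌉ = 3.
At least 3 cabins are required, but only 2 are allowed.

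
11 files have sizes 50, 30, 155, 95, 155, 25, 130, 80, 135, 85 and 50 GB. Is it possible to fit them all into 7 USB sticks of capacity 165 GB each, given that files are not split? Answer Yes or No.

Yes

A valid assignment using 7 USB sticks:
  USB stick 1: 155 = 155
  USB stick 2: 155 = 155
  USB stick 3: 135 + 30 = 165
  USB stick 4: 130 + 25 = 155
  USB stick 5: 95 + 50 = 145
  USB stick 6: 85 + 80 = 165
  USB stick 7: 50 = 50
Every load is within 165 GB, so 7 USB sticks suffice.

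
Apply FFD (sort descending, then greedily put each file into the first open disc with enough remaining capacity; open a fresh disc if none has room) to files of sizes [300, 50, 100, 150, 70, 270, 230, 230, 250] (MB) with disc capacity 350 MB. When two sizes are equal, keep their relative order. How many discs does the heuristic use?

Sorted descending: 300, 270, 250, 230, 230, 150, 100, 70, 50.
  300 → disc 1 (new)  [load 300/350]
  270 → disc 2 (new)  [load 270/350]
  250 → disc 3 (new)  [load 250/350]
  230 → disc 4 (new)  [load 230/350]
  230 → disc 5 (new)  [load 230/350]
  150 → disc 6 (new)  [load 150/350]
  100 → disc 3  [load 350/350]
  70 → disc 2  [load 340/350]
  50 → disc 1  [load 350/350]
6 discs opened.

6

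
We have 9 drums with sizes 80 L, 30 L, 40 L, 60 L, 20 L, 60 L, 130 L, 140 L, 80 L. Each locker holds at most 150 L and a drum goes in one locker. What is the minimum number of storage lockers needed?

5

Total = 140 + 130 + 80 + 80 + 60 + 60 + 40 + 30 + 20 = 640 L.
Lower bound: ⌈640/150⌉ = 5 storage lockers.
A packing using 5 storage lockers:
  locker 1: 140 = 140
  locker 2: 130 + 20 = 150
  locker 3: 80 + 60 = 140
  locker 4: 80 + 60 = 140
  locker 5: 40 + 30 = 70
This matches the lower bound, so 5 is optimal.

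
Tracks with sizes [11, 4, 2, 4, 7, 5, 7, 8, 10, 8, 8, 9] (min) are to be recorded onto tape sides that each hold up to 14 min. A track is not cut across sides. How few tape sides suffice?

Total = 11 + 10 + 9 + 8 + 8 + 8 + 7 + 7 + 5 + 4 + 4 + 2 = 83 min.
Lower bound: ⌈83/14⌉ = 6 tape sides.
A packing using 7 tape sides:
  side 1: 11 + 2 = 13
  side 2: 10 + 4 = 14
  side 3: 9 + 5 = 14
  side 4: 8 + 4 = 12
  side 5: 8 = 8
  side 6: 8 = 8
  side 7: 7 + 7 = 14
No arrangement into 6 tape sides stays within capacity, so 7 is optimal.

7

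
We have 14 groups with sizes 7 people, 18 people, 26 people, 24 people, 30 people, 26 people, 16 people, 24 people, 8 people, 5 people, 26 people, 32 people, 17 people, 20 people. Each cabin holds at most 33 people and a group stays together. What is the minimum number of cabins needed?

Total = 32 + 30 + 26 + 26 + 26 + 24 + 24 + 20 + 18 + 17 + 16 + 8 + 7 + 5 = 279 people.
Lower bound: ⌈279/33⌉ = 9 cabins.
Also, 10 groups each exceed 33/2 people, and no two of those can share a cabin, so at least 10 cabins are needed.
A packing using 10 cabins:
  cabin 1: 32 = 32
  cabin 2: 30 = 30
  cabin 3: 26 + 7 = 33
  cabin 4: 26 + 5 = 31
  cabin 5: 26 = 26
  cabin 6: 24 + 8 = 32
  cabin 7: 24 = 24
  cabin 8: 20 = 20
  cabin 9: 18 = 18
  cabin 10: 17 + 16 = 33
This matches the lower bound, so 10 is optimal.

10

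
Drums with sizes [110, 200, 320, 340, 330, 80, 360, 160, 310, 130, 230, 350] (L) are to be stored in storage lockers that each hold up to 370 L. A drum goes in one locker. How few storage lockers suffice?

9

Total = 360 + 350 + 340 + 330 + 320 + 310 + 230 + 200 + 160 + 130 + 110 + 80 = 2920 L.
Lower bound: ⌈2920/370⌉ = 8 storage lockers.
A packing using 9 storage lockers:
  locker 1: 360 = 360
  locker 2: 350 = 350
  locker 3: 340 = 340
  locker 4: 330 = 330
  locker 5: 320 = 320
  locker 6: 310 = 310
  locker 7: 230 + 130 = 360
  locker 8: 200 + 160 = 360
  locker 9: 110 + 80 = 190
No arrangement into 8 storage lockers stays within capacity, so 9 is optimal.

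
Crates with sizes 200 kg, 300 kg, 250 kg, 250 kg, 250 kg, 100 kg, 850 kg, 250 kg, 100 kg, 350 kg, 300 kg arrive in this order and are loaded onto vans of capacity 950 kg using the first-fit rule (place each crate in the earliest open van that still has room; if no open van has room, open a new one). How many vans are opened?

4

  200 → van 1 (new)  [load 200/950]
  300 → van 1  [load 500/950]
  250 → van 1  [load 750/950]
  250 → van 2 (new)  [load 250/950]
  250 → van 2  [load 500/950]
  100 → van 1  [load 850/950]
  850 → van 3 (new)  [load 850/950]
  250 → van 2  [load 750/950]
  100 → van 1  [load 950/950]
  350 → van 4 (new)  [load 350/950]
  300 → van 4  [load 650/950]
4 vans opened.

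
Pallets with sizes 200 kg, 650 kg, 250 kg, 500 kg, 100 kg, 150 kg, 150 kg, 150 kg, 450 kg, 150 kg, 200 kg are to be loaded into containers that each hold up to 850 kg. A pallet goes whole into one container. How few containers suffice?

Total = 650 + 500 + 450 + 250 + 200 + 200 + 150 + 150 + 150 + 150 + 100 = 2950 kg.
Lower bound: ⌈2950/850⌉ = 4 containers.
A packing using 4 containers:
  container 1: 650 + 200 = 850
  container 2: 500 + 250 + 100 = 850
  container 3: 450 + 200 + 150 = 800
  container 4: 150 + 150 + 150 = 450
This matches the lower bound, so 4 is optimal.

4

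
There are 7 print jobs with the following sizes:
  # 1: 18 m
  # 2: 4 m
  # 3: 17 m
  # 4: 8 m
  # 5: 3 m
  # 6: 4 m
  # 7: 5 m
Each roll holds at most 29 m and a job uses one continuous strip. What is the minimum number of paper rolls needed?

Total = 18 + 17 + 8 + 5 + 4 + 4 + 3 = 59 m.
Lower bound: ⌈59/29⌉ = 3 paper rolls.
A packing using 3 paper rolls:
  roll 1: 18 + 8 + 3 = 29
  roll 2: 17 + 5 + 4 = 26
  roll 3: 4 = 4
This matches the lower bound, so 3 is optimal.

3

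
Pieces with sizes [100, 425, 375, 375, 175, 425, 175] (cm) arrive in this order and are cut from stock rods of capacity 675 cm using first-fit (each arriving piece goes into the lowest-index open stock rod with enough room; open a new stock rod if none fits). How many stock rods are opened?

4

  100 → stock rod 1 (new)  [load 100/675]
  425 → stock rod 1  [load 525/675]
  375 → stock rod 2 (new)  [load 375/675]
  375 → stock rod 3 (new)  [load 375/675]
  175 → stock rod 2  [load 550/675]
  425 → stock rod 4 (new)  [load 425/675]
  175 → stock rod 3  [load 550/675]
4 stock rods opened.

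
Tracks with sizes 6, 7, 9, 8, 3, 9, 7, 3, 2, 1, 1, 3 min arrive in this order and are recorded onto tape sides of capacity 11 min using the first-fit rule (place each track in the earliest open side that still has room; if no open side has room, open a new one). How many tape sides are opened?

  6 → side 1 (new)  [load 6/11]
  7 → side 2 (new)  [load 7/11]
  9 → side 3 (new)  [load 9/11]
  8 → side 4 (new)  [load 8/11]
  3 → side 1  [load 9/11]
  9 → side 5 (new)  [load 9/11]
  7 → side 6 (new)  [load 7/11]
  3 → side 2  [load 10/11]
  2 → side 1  [load 11/11]
  1 → side 2  [load 11/11]
  1 → side 3  [load 10/11]
  3 → side 4  [load 11/11]
6 tape sides opened.

6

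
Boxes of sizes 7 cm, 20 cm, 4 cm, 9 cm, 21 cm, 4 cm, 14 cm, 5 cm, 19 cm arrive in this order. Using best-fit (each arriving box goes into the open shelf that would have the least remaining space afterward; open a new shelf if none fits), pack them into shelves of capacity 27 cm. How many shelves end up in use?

4

  7 → shelf 1 (new)  [load 7/27]
  20 → shelf 1  [load 27/27]
  4 → shelf 2 (new)  [load 4/27]
  9 → shelf 2  [load 13/27]
  21 → shelf 3 (new)  [load 21/27]
  4 → shelf 3  [load 25/27]
  14 → shelf 2  [load 27/27]
  5 → shelf 4 (new)  [load 5/27]
  19 → shelf 4  [load 24/27]
4 shelves opened.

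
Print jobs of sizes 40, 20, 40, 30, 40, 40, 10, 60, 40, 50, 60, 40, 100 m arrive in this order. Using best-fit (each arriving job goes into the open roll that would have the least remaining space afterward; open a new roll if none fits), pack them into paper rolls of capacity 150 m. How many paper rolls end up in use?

4

  40 → roll 1 (new)  [load 40/150]
  20 → roll 1  [load 60/150]
  40 → roll 1  [load 100/150]
  30 → roll 1  [load 130/150]
  40 → roll 2 (new)  [load 40/150]
  40 → roll 2  [load 80/150]
  10 → roll 1  [load 140/150]
  60 → roll 2  [load 140/150]
  40 → roll 3 (new)  [load 40/150]
  50 → roll 3  [load 90/150]
  60 → roll 3  [load 150/150]
  40 → roll 4 (new)  [load 40/150]
  100 → roll 4  [load 140/150]
4 paper rolls opened.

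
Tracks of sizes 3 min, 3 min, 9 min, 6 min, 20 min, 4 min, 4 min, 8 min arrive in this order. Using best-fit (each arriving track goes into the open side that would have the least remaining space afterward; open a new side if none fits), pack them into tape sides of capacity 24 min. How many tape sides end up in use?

3

  3 → side 1 (new)  [load 3/24]
  3 → side 1  [load 6/24]
  9 → side 1  [load 15/24]
  6 → side 1  [load 21/24]
  20 → side 2 (new)  [load 20/24]
  4 → side 2  [load 24/24]
  4 → side 3 (new)  [load 4/24]
  8 → side 3  [load 12/24]
3 tape sides opened.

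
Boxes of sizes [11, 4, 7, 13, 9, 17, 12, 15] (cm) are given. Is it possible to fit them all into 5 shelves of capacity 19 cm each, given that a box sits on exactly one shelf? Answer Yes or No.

No

Total = 88 cm; ⌈88/19⌉ = 5.
The bound of 5 does not rule out 5, but exhaustive search shows no assignment into 5 shelves of capacity 19 cm exists — the minimum is 6.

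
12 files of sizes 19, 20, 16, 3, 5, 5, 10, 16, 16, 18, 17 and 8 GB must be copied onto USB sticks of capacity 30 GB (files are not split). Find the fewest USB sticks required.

Total = 20 + 19 + 18 + 17 + 16 + 16 + 16 + 10 + 8 + 5 + 5 + 3 = 153 GB.
Lower bound: ⌈153/30⌉ = 6 USB sticks.
Also, 7 files each exceed 15 GB, and no two of those can share a USB stick, so at least 7 USB sticks are needed.
A packing using 7 USB sticks:
  USB stick 1: 20 + 10 = 30
  USB stick 2: 19 + 8 + 3 = 30
  USB stick 3: 18 + 5 + 5 = 28
  USB stick 4: 17 = 17
  USB stick 5: 16 = 16
  USB stick 6: 16 = 16
  USB stick 7: 16 = 16
This matches the lower bound, so 7 is optimal.

7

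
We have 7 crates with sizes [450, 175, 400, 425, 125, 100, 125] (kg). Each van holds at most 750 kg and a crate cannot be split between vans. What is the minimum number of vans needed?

Total = 450 + 425 + 400 + 175 + 125 + 125 + 100 = 1800 kg.
Lower bound: ⌈1800/750⌉ = 3 vans.
A packing using 3 vans:
  van 1: 450 + 175 + 125 = 750
  van 2: 425 + 125 + 100 = 650
  van 3: 400 = 400
This matches the lower bound, so 3 is optimal.

3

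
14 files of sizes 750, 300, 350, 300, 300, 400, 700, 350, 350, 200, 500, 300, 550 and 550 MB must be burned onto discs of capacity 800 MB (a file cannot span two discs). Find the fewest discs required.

9

Total = 750 + 700 + 550 + 550 + 500 + 400 + 350 + 350 + 350 + 300 + 300 + 300 + 300 + 200 = 5900 MB.
Lower bound: ⌈5900/800⌉ = 8 discs.
A packing using 9 discs:
  disc 1: 750 = 750
  disc 2: 700 = 700
  disc 3: 550 + 200 = 750
  disc 4: 550 = 550
  disc 5: 500 + 300 = 800
  disc 6: 400 + 350 = 750
  disc 7: 350 + 350 = 700
  disc 8: 300 + 300 = 600
  disc 9: 300 = 300
No arrangement into 8 discs stays within capacity, so 9 is optimal.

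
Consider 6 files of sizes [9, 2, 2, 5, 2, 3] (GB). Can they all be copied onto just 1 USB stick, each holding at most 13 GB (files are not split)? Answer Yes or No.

No

Total = 23 GB; ⌈23/13⌉ = 2.
At least 2 USB sticks are required, but only 1 is allowed.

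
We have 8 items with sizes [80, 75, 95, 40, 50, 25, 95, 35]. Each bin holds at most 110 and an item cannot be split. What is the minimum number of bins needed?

Total = 95 + 95 + 80 + 75 + 50 + 40 + 35 + 25 = 495.
Lower bound: ⌈495/110⌉ = 5 bins.
A packing using 5 bins:
  bin 1: 95 = 95
  bin 2: 95 = 95
  bin 3: 80 + 25 = 105
  bin 4: 75 + 35 = 110
  bin 5: 50 + 40 = 90
This matches the lower bound, so 5 is optimal.

5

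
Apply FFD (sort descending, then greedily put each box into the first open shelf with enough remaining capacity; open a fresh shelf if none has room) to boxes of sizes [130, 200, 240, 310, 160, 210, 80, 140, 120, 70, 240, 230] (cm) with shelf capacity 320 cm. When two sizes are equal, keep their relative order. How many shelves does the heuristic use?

Sorted descending: 310, 240, 240, 230, 210, 200, 160, 140, 130, 120, 80, 70.
  310 → shelf 1 (new)  [load 310/320]
  240 → shelf 2 (new)  [load 240/320]
  240 → shelf 3 (new)  [load 240/320]
  230 → shelf 4 (new)  [load 230/320]
  210 → shelf 5 (new)  [load 210/320]
  200 → shelf 6 (new)  [load 200/320]
  160 → shelf 7 (new)  [load 160/320]
  140 → shelf 7  [load 300/320]
  130 → shelf 8 (new)  [load 130/320]
  120 → shelf 6  [load 320/320]
  80 → shelf 2  [load 320/320]
  70 → shelf 3  [load 310/320]
8 shelves opened.

8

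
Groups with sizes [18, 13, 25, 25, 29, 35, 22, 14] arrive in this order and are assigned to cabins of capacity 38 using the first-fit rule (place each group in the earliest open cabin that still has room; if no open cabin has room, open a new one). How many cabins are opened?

  18 → cabin 1 (new)  [load 18/38]
  13 → cabin 1  [load 31/38]
  25 → cabin 2 (new)  [load 25/38]
  25 → cabin 3 (new)  [load 25/38]
  29 → cabin 4 (new)  [load 29/38]
  35 → cabin 5 (new)  [load 35/38]
  22 → cabin 6 (new)  [load 22/38]
  14 → cabin 6  [load 36/38]
6 cabins opened.

6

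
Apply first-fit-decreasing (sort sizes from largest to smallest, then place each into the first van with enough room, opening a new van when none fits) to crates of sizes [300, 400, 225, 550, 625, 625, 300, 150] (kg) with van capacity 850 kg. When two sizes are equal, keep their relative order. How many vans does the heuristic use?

4

Sorted descending: 625, 625, 550, 400, 300, 300, 225, 150.
  625 → van 1 (new)  [load 625/850]
  625 → van 2 (new)  [load 625/850]
  550 → van 3 (new)  [load 550/850]
  400 → van 4 (new)  [load 400/850]
  300 → van 3  [load 850/850]
  300 → van 4  [load 700/850]
  225 → van 1  [load 850/850]
  150 → van 2  [load 775/850]
4 vans opened.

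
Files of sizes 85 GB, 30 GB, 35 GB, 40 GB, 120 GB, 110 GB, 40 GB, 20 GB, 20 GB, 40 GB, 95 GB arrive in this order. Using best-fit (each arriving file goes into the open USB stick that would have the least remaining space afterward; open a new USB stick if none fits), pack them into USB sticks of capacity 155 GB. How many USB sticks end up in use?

  85 → USB stick 1 (new)  [load 85/155]
  30 → USB stick 1  [load 115/155]
  35 → USB stick 1  [load 150/155]
  40 → USB stick 2 (new)  [load 40/155]
  120 → USB stick 3 (new)  [load 120/155]
  110 → USB stick 2  [load 150/155]
  40 → USB stick 4 (new)  [load 40/155]
  20 → USB stick 3  [load 140/155]
  20 → USB stick 4  [load 60/155]
  40 → USB stick 4  [load 100/155]
  95 → USB stick 5 (new)  [load 95/155]
5 USB sticks opened.

5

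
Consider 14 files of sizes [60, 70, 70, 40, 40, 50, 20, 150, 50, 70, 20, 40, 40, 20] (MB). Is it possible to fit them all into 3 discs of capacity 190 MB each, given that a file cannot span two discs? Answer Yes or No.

No

Total = 740 MB; ⌈740/190⌉ = 4.
At least 4 discs are required, but only 3 are allowed.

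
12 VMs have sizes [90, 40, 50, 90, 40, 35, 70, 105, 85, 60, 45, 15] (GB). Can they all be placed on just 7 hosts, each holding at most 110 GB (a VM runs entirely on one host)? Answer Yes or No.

No

Total = 725 GB; ⌈725/110⌉ = 7.
The bound of 7 does not rule out 7, but exhaustive search shows no assignment into 7 hosts of capacity 110 GB exists — the minimum is 8.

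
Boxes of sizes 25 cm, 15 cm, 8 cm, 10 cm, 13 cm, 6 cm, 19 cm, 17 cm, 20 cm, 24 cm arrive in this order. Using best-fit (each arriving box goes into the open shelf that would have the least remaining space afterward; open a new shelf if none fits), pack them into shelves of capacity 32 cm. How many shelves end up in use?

  25 → shelf 1 (new)  [load 25/32]
  15 → shelf 2 (new)  [load 15/32]
  8 → shelf 2  [load 23/32]
  10 → shelf 3 (new)  [load 10/32]
  13 → shelf 3  [load 23/32]
  6 → shelf 1  [load 31/32]
  19 → shelf 4 (new)  [load 19/32]
  17 → shelf 5 (new)  [load 17/32]
  20 → shelf 6 (new)  [load 20/32]
  24 → shelf 7 (new)  [load 24/32]
7 shelves opened.

7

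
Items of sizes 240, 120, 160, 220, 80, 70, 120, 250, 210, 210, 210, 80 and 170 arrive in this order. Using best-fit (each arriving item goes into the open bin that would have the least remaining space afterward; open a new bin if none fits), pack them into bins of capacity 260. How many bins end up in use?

10

  240 → bin 1 (new)  [load 240/260]
  120 → bin 2 (new)  [load 120/260]
  160 → bin 3 (new)  [load 160/260]
  220 → bin 4 (new)  [load 220/260]
  80 → bin 3  [load 240/260]
  70 → bin 2  [load 190/260]
  120 → bin 5 (new)  [load 120/260]
  250 → bin 6 (new)  [load 250/260]
  210 → bin 7 (new)  [load 210/260]
  210 → bin 8 (new)  [load 210/260]
  210 → bin 9 (new)  [load 210/260]
  80 → bin 5  [load 200/260]
  170 → bin 10 (new)  [load 170/260]
10 bins opened.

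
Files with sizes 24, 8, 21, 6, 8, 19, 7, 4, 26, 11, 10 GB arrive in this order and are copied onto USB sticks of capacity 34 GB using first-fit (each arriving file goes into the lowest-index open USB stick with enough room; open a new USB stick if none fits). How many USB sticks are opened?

5

  24 → USB stick 1 (new)  [load 24/34]
  8 → USB stick 1  [load 32/34]
  21 → USB stick 2 (new)  [load 21/34]
  6 → USB stick 2  [load 27/34]
  8 → USB stick 3 (new)  [load 8/34]
  19 → USB stick 3  [load 27/34]
  7 → USB stick 2  [load 34/34]
  4 → USB stick 3  [load 31/34]
  26 → USB stick 4 (new)  [load 26/34]
  11 → USB stick 5 (new)  [load 11/34]
  10 → USB stick 5  [load 21/34]
5 USB sticks opened.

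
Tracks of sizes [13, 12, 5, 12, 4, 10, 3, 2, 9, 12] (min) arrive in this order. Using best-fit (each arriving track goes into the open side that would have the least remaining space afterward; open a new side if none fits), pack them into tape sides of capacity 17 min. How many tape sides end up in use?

6

  13 → side 1 (new)  [load 13/17]
  12 → side 2 (new)  [load 12/17]
  5 → side 2  [load 17/17]
  12 → side 3 (new)  [load 12/17]
  4 → side 1  [load 17/17]
  10 → side 4 (new)  [load 10/17]
  3 → side 3  [load 15/17]
  2 → side 3  [load 17/17]
  9 → side 5 (new)  [load 9/17]
  12 → side 6 (new)  [load 12/17]
6 tape sides opened.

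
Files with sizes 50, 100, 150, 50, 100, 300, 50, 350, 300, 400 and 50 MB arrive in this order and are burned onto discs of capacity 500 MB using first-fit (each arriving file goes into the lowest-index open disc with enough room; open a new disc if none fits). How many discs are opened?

5

  50 → disc 1 (new)  [load 50/500]
  100 → disc 1  [load 150/500]
  150 → disc 1  [load 300/500]
  50 → disc 1  [load 350/500]
  100 → disc 1  [load 450/500]
  300 → disc 2 (new)  [load 300/500]
  50 → disc 1  [load 500/500]
  350 → disc 3 (new)  [load 350/500]
  300 → disc 4 (new)  [load 300/500]
  400 → disc 5 (new)  [load 400/500]
  50 → disc 2  [load 350/500]
5 discs opened.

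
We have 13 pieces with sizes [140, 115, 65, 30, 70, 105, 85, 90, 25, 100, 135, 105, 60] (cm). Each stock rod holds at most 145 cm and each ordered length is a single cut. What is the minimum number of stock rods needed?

Total = 140 + 135 + 115 + 105 + 105 + 100 + 90 + 85 + 70 + 65 + 60 + 30 + 25 = 1125 cm.
Lower bound: ⌈1125/145⌉ = 8 stock rods.
A packing using 9 stock rods:
  stock rod 1: 140 = 140
  stock rod 2: 135 = 135
  stock rod 3: 115 + 30 = 145
  stock rod 4: 105 + 25 = 130
  stock rod 5: 105 = 105
  stock rod 6: 100 = 100
  stock rod 7: 90 = 90
  stock rod 8: 85 + 60 = 145
  stock rod 9: 70 + 65 = 135
No arrangement into 8 stock rods stays within capacity, so 9 is optimal.

9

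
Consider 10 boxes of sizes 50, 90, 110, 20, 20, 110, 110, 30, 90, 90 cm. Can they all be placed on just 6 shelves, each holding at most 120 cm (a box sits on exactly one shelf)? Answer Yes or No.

No

Total = 720 cm; ⌈720/120⌉ = 6.
The bound of 6 does not rule out 6, but exhaustive search shows no assignment into 6 shelves of capacity 120 cm exists — the minimum is 7.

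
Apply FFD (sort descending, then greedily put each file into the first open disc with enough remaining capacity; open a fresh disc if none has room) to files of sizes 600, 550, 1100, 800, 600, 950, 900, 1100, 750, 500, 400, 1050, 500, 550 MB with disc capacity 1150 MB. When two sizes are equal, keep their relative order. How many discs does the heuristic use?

Sorted descending: 1100, 1100, 1050, 950, 900, 800, 750, 600, 600, 550, 550, 500, 500, 400.
  1100 → disc 1 (new)  [load 1100/1150]
  1100 → disc 2 (new)  [load 1100/1150]
  1050 → disc 3 (new)  [load 1050/1150]
  950 → disc 4 (new)  [load 950/1150]
  900 → disc 5 (new)  [load 900/1150]
  800 → disc 6 (new)  [load 800/1150]
  750 → disc 7 (new)  [load 750/1150]
  600 → disc 8 (new)  [load 600/1150]
  600 → disc 9 (new)  [load 600/1150]
  550 → disc 8  [load 1150/1150]
  550 → disc 9  [load 1150/1150]
  500 → disc 10 (new)  [load 500/1150]
  500 → disc 10  [load 1000/1150]
  400 → disc 7  [load 1150/1150]
10 discs opened.

10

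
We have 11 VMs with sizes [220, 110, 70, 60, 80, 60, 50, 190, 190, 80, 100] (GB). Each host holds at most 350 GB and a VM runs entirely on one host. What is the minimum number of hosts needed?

Total = 220 + 190 + 190 + 110 + 100 + 80 + 80 + 70 + 60 + 60 + 50 = 1210 GB.
Lower bound: ⌈1210/350⌉ = 4 hosts.
A packing using 4 hosts:
  host 1: 220 + 110 = 330
  host 2: 190 + 100 + 60 = 350
  host 3: 190 + 80 + 80 = 350
  host 4: 70 + 60 + 50 = 180
This matches the lower bound, so 4 is optimal.

4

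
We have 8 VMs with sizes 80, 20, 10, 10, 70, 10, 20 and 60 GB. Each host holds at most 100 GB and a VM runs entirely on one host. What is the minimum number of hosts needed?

Total = 80 + 70 + 60 + 20 + 20 + 10 + 10 + 10 = 280 GB.
Lower bound: ⌈280/100⌉ = 3 hosts.
A packing using 3 hosts:
  host 1: 80 + 20 = 100
  host 2: 70 + 20 + 10 = 100
  host 3: 60 + 10 + 10 = 80
This matches the lower bound, so 3 is optimal.

3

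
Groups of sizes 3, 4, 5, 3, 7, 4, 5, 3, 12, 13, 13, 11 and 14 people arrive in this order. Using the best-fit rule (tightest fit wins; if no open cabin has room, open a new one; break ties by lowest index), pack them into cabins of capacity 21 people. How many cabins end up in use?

  3 → cabin 1 (new)  [load 3/21]
  4 → cabin 1  [load 7/21]
  5 → cabin 1  [load 12/21]
  3 → cabin 1  [load 15/21]
  7 → cabin 2 (new)  [load 7/21]
  4 → cabin 1  [load 19/21]
  5 → cabin 2  [load 12/21]
  3 → cabin 2  [load 15/21]
  12 → cabin 3 (new)  [load 12/21]
  13 → cabin 4 (new)  [load 13/21]
  13 → cabin 5 (new)  [load 13/21]
  11 → cabin 6 (new)  [load 11/21]
  14 → cabin 7 (new)  [load 14/21]
7 cabins opened.

7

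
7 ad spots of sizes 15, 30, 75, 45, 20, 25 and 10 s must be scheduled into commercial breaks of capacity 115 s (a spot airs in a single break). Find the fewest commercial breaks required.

2

Total = 75 + 45 + 30 + 25 + 20 + 15 + 10 = 220 s.
Lower bound: ⌈220/115⌉ = 2 commercial breaks.
A packing using 2 commercial breaks:
  break 1: 75 + 30 + 10 = 115
  break 2: 45 + 25 + 20 + 15 = 105
This matches the lower bound, so 2 is optimal.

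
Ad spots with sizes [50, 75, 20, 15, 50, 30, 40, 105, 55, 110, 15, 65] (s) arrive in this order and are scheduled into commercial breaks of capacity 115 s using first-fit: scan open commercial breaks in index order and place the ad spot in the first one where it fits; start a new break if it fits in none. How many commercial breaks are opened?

6

  50 → break 1 (new)  [load 50/115]
  75 → break 2 (new)  [load 75/115]
  20 → break 1  [load 70/115]
  15 → break 1  [load 85/115]
  50 → break 3 (new)  [load 50/115]
  30 → break 1  [load 115/115]
  40 → break 2  [load 115/115]
  105 → break 4 (new)  [load 105/115]
  55 → break 3  [load 105/115]
  110 → break 5 (new)  [load 110/115]
  15 → break 6 (new)  [load 15/115]
  65 → break 6  [load 80/115]
6 commercial breaks opened.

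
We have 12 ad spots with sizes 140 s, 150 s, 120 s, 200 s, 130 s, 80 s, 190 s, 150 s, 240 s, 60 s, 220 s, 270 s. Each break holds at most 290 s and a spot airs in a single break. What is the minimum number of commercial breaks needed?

Total = 270 + 240 + 220 + 200 + 190 + 150 + 150 + 140 + 130 + 120 + 80 + 60 = 1950 s.
Lower bound: ⌈1950/290⌉ = 7 commercial breaks.
A packing using 8 commercial breaks:
  break 1: 270 = 270
  break 2: 240 = 240
  break 3: 220 + 60 = 280
  break 4: 200 + 80 = 280
  break 5: 190 = 190
  break 6: 150 + 140 = 290
  break 7: 150 + 130 = 280
  break 8: 120 = 120
No arrangement into 7 commercial breaks stays within capacity, so 8 is optimal.

8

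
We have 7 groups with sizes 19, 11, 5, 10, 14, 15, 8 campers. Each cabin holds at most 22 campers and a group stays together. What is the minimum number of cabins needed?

Total = 19 + 15 + 14 + 11 + 10 + 8 + 5 = 82 campers.
Lower bound: ⌈82/22⌉ = 4 cabins.
A packing using 4 cabins:
  cabin 1: 19 = 19
  cabin 2: 15 + 5 = 20
  cabin 3: 14 + 8 = 22
  cabin 4: 11 + 10 = 21
This matches the lower bound, so 4 is optimal.

4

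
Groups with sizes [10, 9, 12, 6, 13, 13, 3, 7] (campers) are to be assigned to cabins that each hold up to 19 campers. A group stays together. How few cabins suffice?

4

Total = 13 + 13 + 12 + 10 + 9 + 7 + 6 + 3 = 73 campers.
Lower bound: ⌈73/19⌉ = 4 cabins.
A packing using 4 cabins:
  cabin 1: 13 + 6 = 19
  cabin 2: 13 + 3 = 16
  cabin 3: 12 + 7 = 19
  cabin 4: 10 + 9 = 19
This matches the lower bound, so 4 is optimal.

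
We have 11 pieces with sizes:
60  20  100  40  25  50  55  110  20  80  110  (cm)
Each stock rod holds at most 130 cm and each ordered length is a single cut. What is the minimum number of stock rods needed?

6

Total = 110 + 110 + 100 + 80 + 60 + 55 + 50 + 40 + 25 + 20 + 20 = 670 cm.
Lower bound: ⌈670/130⌉ = 6 stock rods.
A packing using 6 stock rods:
  stock rod 1: 110 + 20 = 130
  stock rod 2: 110 + 20 = 130
  stock rod 3: 100 + 25 = 125
  stock rod 4: 80 + 50 = 130
  stock rod 5: 60 + 55 = 115
  stock rod 6: 40 = 40
This matches the lower bound, so 6 is optimal.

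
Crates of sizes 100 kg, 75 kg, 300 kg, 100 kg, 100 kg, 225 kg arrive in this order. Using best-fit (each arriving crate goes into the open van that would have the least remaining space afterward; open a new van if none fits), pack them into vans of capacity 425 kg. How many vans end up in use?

  100 → van 1 (new)  [load 100/425]
  75 → van 1  [load 175/425]
  300 → van 2 (new)  [load 300/425]
  100 → van 2  [load 400/425]
  100 → van 1  [load 275/425]
  225 → van 3 (new)  [load 225/425]
3 vans opened.

3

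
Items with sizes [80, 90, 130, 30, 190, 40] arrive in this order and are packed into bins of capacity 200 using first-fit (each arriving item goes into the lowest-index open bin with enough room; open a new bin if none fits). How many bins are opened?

3

  80 → bin 1 (new)  [load 80/200]
  90 → bin 1  [load 170/200]
  130 → bin 2 (new)  [load 130/200]
  30 → bin 1  [load 200/200]
  190 → bin 3 (new)  [load 190/200]
  40 → bin 2  [load 170/200]
3 bins opened.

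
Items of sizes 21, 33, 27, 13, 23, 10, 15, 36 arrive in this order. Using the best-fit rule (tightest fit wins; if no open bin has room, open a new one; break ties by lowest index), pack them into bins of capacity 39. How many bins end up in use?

5

  21 → bin 1 (new)  [load 21/39]
  33 → bin 2 (new)  [load 33/39]
  27 → bin 3 (new)  [load 27/39]
  13 → bin 1  [load 34/39]
  23 → bin 4 (new)  [load 23/39]
  10 → bin 3  [load 37/39]
  15 → bin 4  [load 38/39]
  36 → bin 5 (new)  [load 36/39]
5 bins opened.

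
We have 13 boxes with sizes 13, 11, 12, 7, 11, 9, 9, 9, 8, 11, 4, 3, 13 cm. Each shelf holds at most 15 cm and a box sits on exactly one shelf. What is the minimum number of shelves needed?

Total = 13 + 13 + 12 + 11 + 11 + 11 + 9 + 9 + 9 + 8 + 7 + 4 + 3 = 120 cm.
Lower bound: ⌈120/15⌉ = 8 shelves.
Also, 10 boxes each exceed 15/2 cm, and no two of those can share a shelf, so at least 10 shelves are needed.
A packing using 10 shelves:
  shelf 1: 13 = 13
  shelf 2: 13 = 13
  shelf 3: 12 + 3 = 15
  shelf 4: 11 + 4 = 15
  shelf 5: 11 = 11
  shelf 6: 11 = 11
  shelf 7: 9 = 9
  shelf 8: 9 = 9
  shelf 9: 9 = 9
  shelf 10: 8 + 7 = 15
This matches the lower bound, so 10 is optimal.

10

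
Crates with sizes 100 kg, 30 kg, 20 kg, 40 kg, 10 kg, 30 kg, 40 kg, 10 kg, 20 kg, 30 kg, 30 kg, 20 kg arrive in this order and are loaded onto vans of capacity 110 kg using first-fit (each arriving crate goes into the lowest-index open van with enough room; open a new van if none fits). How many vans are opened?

  100 → van 1 (new)  [load 100/110]
  30 → van 2 (new)  [load 30/110]
  20 → van 2  [load 50/110]
  40 → van 2  [load 90/110]
  10 → van 1  [load 110/110]
  30 → van 3 (new)  [load 30/110]
  40 → van 3  [load 70/110]
  10 → van 2  [load 100/110]
  20 → van 3  [load 90/110]
  30 → van 4 (new)  [load 30/110]
  30 → van 4  [load 60/110]
  20 → van 3  [load 110/110]
4 vans opened.

4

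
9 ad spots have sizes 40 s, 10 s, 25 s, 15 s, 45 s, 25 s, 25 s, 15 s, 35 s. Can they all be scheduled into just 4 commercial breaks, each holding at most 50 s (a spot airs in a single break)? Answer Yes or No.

No

Total = 235 s; ⌈235/50⌉ = 5.
At least 5 commercial breaks are required, but only 4 are allowed.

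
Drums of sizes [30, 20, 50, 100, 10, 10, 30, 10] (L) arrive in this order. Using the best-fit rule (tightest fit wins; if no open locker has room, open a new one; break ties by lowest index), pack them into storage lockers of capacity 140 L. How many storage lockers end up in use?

  30 → locker 1 (new)  [load 30/140]
  20 → locker 1  [load 50/140]
  50 → locker 1  [load 100/140]
  100 → locker 2 (new)  [load 100/140]
  10 → locker 1  [load 110/140]
  10 → locker 1  [load 120/140]
  30 → locker 2  [load 130/140]
  10 → locker 2  [load 140/140]
2 storage lockers opened.

2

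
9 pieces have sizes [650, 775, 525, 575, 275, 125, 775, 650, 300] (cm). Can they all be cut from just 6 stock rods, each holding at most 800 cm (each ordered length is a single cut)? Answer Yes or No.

Total = 4650 cm; ⌈4650/800⌉ = 6.
The bound of 6 does not rule out 6, but exhaustive search shows no assignment into 6 stock rods of capacity 800 cm exists — the minimum is 7.

No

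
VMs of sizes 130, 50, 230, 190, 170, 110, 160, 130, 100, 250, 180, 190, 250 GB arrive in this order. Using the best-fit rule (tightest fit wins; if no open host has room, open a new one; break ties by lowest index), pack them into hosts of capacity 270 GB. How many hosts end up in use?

10

  130 → host 1 (new)  [load 130/270]
  50 → host 1  [load 180/270]
  230 → host 2 (new)  [load 230/270]
  190 → host 3 (new)  [load 190/270]
  170 → host 4 (new)  [load 170/270]
  110 → host 5 (new)  [load 110/270]
  160 → host 5  [load 270/270]
  130 → host 6 (new)  [load 130/270]
  100 → host 4  [load 270/270]
  250 → host 7 (new)  [load 250/270]
  180 → host 8 (new)  [load 180/270]
  190 → host 9 (new)  [load 190/270]
  250 → host 10 (new)  [load 250/270]
10 hosts opened.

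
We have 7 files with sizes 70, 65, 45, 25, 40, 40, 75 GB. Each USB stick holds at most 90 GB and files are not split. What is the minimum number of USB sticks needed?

5

Total = 75 + 70 + 65 + 45 + 40 + 40 + 25 = 360 GB.
Lower bound: ⌈360/90⌉ = 4 USB sticks.
A packing using 5 USB sticks:
  USB stick 1: 75 = 75
  USB stick 2: 70 = 70
  USB stick 3: 65 + 25 = 90
  USB stick 4: 45 + 40 = 85
  USB stick 5: 40 = 40
No arrangement into 4 USB sticks stays within capacity, so 5 is optimal.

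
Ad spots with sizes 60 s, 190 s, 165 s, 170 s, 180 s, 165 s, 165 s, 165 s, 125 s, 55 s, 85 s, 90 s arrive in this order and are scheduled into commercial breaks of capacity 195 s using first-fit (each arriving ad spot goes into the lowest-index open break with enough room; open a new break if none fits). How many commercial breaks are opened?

10

  60 → break 1 (new)  [load 60/195]
  190 → break 2 (new)  [load 190/195]
  165 → break 3 (new)  [load 165/195]
  170 → break 4 (new)  [load 170/195]
  180 → break 5 (new)  [load 180/195]
  165 → break 6 (new)  [load 165/195]
  165 → break 7 (new)  [load 165/195]
  165 → break 8 (new)  [load 165/195]
  125 → break 1  [load 185/195]
  55 → break 9 (new)  [load 55/195]
  85 → break 9  [load 140/195]
  90 → break 10 (new)  [load 90/195]
10 commercial breaks opened.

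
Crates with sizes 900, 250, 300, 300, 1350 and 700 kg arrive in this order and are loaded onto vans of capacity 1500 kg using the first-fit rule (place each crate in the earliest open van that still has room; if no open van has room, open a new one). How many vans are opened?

3

  900 → van 1 (new)  [load 900/1500]
  250 → van 1  [load 1150/1500]
  300 → van 1  [load 1450/1500]
  300 → van 2 (new)  [load 300/1500]
  1350 → van 3 (new)  [load 1350/1500]
  700 → van 2  [load 1000/1500]
3 vans opened.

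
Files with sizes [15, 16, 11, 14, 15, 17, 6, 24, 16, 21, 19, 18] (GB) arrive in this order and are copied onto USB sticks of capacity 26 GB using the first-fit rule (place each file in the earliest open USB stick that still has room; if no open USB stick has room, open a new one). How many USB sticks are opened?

  15 → USB stick 1 (new)  [load 15/26]
  16 → USB stick 2 (new)  [load 16/26]
  11 → USB stick 1  [load 26/26]
  14 → USB stick 3 (new)  [load 14/26]
  15 → USB stick 4 (new)  [load 15/26]
  17 → USB stick 5 (new)  [load 17/26]
  6 → USB stick 2  [load 22/26]
  24 → USB stick 6 (new)  [load 24/26]
  16 → USB stick 7 (new)  [load 16/26]
  21 → USB stick 8 (new)  [load 21/26]
  19 → USB stick 9 (new)  [load 19/26]
  18 → USB stick 10 (new)  [load 18/26]
10 USB sticks opened.

10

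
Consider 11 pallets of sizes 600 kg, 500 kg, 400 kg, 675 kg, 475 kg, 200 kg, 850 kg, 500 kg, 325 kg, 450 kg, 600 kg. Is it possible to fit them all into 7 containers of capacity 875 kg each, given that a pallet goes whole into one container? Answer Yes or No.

No

Total = 5575 kg; ⌈5575/875⌉ = 7.
8 pallets each exceed half the capacity and cannot share a container, forcing at least 8 containers.
At least 8 containers are required, but only 7 are allowed.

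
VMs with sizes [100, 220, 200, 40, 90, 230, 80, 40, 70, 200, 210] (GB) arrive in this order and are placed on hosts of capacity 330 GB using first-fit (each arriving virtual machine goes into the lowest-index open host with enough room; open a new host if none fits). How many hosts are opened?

5

  100 → host 1 (new)  [load 100/330]
  220 → host 1  [load 320/330]
  200 → host 2 (new)  [load 200/330]
  40 → host 2  [load 240/330]
  90 → host 2  [load 330/330]
  230 → host 3 (new)  [load 230/330]
  80 → host 3  [load 310/330]
  40 → host 4 (new)  [load 40/330]
  70 → host 4  [load 110/330]
  200 → host 4  [load 310/330]
  210 → host 5 (new)  [load 210/330]
5 hosts opened.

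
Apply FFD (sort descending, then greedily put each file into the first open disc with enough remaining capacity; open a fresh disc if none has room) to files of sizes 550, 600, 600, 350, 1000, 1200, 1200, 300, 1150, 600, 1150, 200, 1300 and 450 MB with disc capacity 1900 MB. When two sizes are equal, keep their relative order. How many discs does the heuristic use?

6

Sorted descending: 1300, 1200, 1200, 1150, 1150, 1000, 600, 600, 600, 550, 450, 350, 300, 200.
  1300 → disc 1 (new)  [load 1300/1900]
  1200 → disc 2 (new)  [load 1200/1900]
  1200 → disc 3 (new)  [load 1200/1900]
  1150 → disc 4 (new)  [load 1150/1900]
  1150 → disc 5 (new)  [load 1150/1900]
  1000 → disc 6 (new)  [load 1000/1900]
  600 → disc 1  [load 1900/1900]
  600 → disc 2  [load 1800/1900]
  600 → disc 3  [load 1800/1900]
  550 → disc 4  [load 1700/1900]
  450 → disc 5  [load 1600/1900]
  350 → disc 6  [load 1350/1900]
  300 → disc 5  [load 1900/1900]
  200 → disc 4  [load 1900/1900]
6 discs opened.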